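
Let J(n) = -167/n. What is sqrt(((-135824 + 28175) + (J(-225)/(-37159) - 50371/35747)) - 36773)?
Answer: 2*I*sqrt(14333998535212143738777338)/19924841595 ≈ 380.03*I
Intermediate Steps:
sqrt(((-135824 + 28175) + (J(-225)/(-37159) - 50371/35747)) - 36773) = sqrt(((-135824 + 28175) + (-167/(-225)/(-37159) - 50371/35747)) - 36773) = sqrt((-107649 + (-167*(-1/225)*(-1/37159) - 50371*1/35747)) - 36773) = sqrt((-107649 + ((167/225)*(-1/37159) - 50371/35747)) - 36773) = sqrt((-107649 + (-167/8360775 - 50371/35747)) - 36773) = sqrt((-107649 - 421146567274/298872623925) - 36773) = sqrt(-32173760239469599/298872623925 - 36773) = sqrt(-43164203239063624/298872623925) = 2*I*sqrt(14333998535212143738777338)/19924841595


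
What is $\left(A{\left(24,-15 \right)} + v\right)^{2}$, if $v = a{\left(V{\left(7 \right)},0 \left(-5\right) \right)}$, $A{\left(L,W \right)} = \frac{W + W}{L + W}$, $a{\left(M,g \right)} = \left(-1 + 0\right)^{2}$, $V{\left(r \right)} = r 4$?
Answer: $\frac{49}{9} \approx 5.4444$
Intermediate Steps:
$V{\left(r \right)} = 4 r$
$a{\left(M,g \right)} = 1$ ($a{\left(M,g \right)} = \left(-1\right)^{2} = 1$)
$A{\left(L,W \right)} = \frac{2 W}{L + W}$
$v = 1$
$\left(A{\left(24,-15 \right)} + v\right)^{2} = \left(2 \left(-15\right) \frac{1}{24 - 15} + 1\right)^{2} = \left(2 \left(-15\right) \frac{1}{9} + 1\right)^{2} = \left(- \frac{10}{3} + 1\right)^{2} = \left(- \frac{7}{3}\right)^{2} = \frac{49}{9}$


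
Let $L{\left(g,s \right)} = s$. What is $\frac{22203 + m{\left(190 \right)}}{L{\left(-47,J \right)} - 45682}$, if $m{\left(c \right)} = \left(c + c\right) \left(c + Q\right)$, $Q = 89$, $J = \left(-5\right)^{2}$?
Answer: $- \frac{4749}{1691} \approx -2.8084$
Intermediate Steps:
$J = 25$
$m{\left(c \right)} = 2 c \left(89 + c\right)$ ($m{\left(c \right)} = \left(c + c\right) \left(c + 89\right) = 2 c \left(89 + c\right)$)
$\frac{22203 + m{\left(190 \right)}}{L{\left(-47,J \right)} - 45682} = \frac{22203 + 2 \cdot 190 \left(89 + 190\right)}{25 - 45682} = \frac{22203 + 2 \cdot 190 \cdot 279}{-45657} = \left(22203 + 106020\right) \left(- \frac{1}{45657}\right) = 128223 \left(- \frac{1}{45657}\right) = - \frac{4749}{1691}$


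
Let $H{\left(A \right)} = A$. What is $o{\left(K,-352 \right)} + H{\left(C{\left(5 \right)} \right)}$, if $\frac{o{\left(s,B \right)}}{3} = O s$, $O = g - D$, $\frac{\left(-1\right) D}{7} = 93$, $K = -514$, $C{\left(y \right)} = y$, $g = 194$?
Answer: $-1302985$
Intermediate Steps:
$D = -651$ ($D = \left(-7\right) 93 = -651$)
$O = 845$ ($O = 194 - -651 = 194 + 651 = 845$)
$o{\left(s,B \right)} = 2535 s$ ($o{\left(s,B \right)} = 3 \cdot 845 s = 2535 s$)
$o{\left(K,-352 \right)} + H{\left(C{\left(5 \right)} \right)} = 2535 \left(-514\right) + 5 = -1302990 + 5 = -1302985$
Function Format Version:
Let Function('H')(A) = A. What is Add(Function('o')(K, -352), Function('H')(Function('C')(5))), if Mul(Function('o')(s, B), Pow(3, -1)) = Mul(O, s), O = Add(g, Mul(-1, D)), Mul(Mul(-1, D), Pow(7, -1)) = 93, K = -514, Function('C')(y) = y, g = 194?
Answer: -1302985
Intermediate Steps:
D = -651 (D = Mul(-7, 93) = -651)
O = 845 (O = Add(194, Mul(-1, -651)) = Add(194, 651) = 845)
Function('o')(s, B) = Mul(2535, s) (Function('o')(s, B) = Mul(3, Mul(845, s)) = Mul(2535, s))
Add(Function('o')(K, -352), Function('H')(Function('C')(5))) = Add(Mul(2535, -514), 5) = Add(-1302990, 5) = -1302985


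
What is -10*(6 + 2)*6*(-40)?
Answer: 19200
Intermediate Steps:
-10*(6 + 2)*6*(-40) = -80*6*(-40) = -10*48*(-40) = -480*(-40) = 19200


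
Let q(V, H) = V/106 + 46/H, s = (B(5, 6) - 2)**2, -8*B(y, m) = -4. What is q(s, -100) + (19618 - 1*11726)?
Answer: 83650549/10600 ≈ 7891.6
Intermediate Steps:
B(y, m) = 1/2 (B(y, m) = -1/8*(-4) = 1/2)
s = 9/4 (s = (1/2 - 2)**2 = (-3/2)**2 = 9/4 ≈ 2.2500)
q(V, H) = 46/H + V/106 (q(V, H) = V*(1/106) + 46/H = V/106 + 46/H = 46/H + V/106)
q(s, -100) + (19618 - 1*11726) = (46/(-100) + (1/106)*(9/4)) + (19618 - 1*11726) = (46*(-1/100) + 9/424) + (19618 - 11726) = (-23/50 + 9/424) + 7892 = -4651/10600 + 7892 = 83650549/10600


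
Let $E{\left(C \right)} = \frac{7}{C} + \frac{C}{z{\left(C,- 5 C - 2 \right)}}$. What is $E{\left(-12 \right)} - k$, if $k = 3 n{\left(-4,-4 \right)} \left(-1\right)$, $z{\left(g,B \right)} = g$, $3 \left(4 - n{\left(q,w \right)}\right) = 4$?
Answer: $\frac{101}{12} \approx 8.4167$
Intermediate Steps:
$n{\left(q,w \right)} = \frac{8}{3}$ ($n{\left(q,w \right)} = 4 - \frac{4}{3} = \frac{8}{3}$)
$k = -8$ ($k = 3 \cdot \frac{8}{3} \left(-1\right) = 8 \left(-1\right) = -8$)
$E{\left(C \right)} = 1 + \frac{7}{C}$ ($E{\left(C \right)} = \frac{7}{C} + \frac{C}{C} = \frac{7}{C} + 1 = 1 + \frac{7}{C}$)
$E{\left(-12 \right)} - k = \frac{7 - 12}{-12} - -8 = \left(- \frac{1}{12}\right) \left(-5\right) + 8 = \frac{5}{12} + 8 = \frac{101}{12}$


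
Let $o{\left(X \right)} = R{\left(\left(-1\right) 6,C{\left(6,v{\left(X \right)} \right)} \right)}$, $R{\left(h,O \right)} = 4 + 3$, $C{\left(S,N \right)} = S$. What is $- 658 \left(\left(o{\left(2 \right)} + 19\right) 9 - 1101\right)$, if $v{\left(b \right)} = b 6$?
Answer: $570486$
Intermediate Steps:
$v{\left(b \right)} = 6 b$
$R{\left(h,O \right)} = 7$
$o{\left(X \right)} = 7$
$- 658 \left(\left(o{\left(2 \right)} + 19\right) 9 - 1101\right) = - 658 \left(\left(7 + 19\right) 9 - 1101\right) = - 658 \left(26 \cdot 9 - 1101\right) = - 658 \left(234 - 1101\right) = \left(-658\right) \left(-867\right) = 570486$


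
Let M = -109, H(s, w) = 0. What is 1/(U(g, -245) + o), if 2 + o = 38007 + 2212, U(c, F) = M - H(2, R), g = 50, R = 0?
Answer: 1/40108 ≈ 2.4933e-5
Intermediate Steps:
U(c, F) = -109 (U(c, F) = -109 - 1*0 = -109 + 0 = -109)
o = 40217 (o = -2 + (38007 + 2212) = -2 + 40219 = 40217)
1/(U(g, -245) + o) = 1/(-109 + 40217) = 1/40108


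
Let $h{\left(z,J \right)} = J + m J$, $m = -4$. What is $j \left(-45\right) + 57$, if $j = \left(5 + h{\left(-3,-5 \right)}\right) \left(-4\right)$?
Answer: $3657$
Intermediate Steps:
$h{\left(z,J \right)} = - 3 J$ ($h{\left(z,J \right)} = J - 4 J = - 3 J$)
$j = -80$ ($j = \left(5 - -15\right) \left(-4\right) = \left(5 + 15\right) \left(-4\right) = 20 \left(-4\right) = -80$)
$j \left(-45\right) + 57 = \left(-80\right) \left(-45\right) + 57 = 3600 + 57 = 3657$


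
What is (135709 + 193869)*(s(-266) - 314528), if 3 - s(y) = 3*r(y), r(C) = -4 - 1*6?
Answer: -103650633110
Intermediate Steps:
r(C) = -10 (r(C) = -4 - 6 = -10)
s(y) = 33 (s(y) = 3 - 3*(-10) = 3 - 1*(-30) = 3 + 30 = 33)
(135709 + 193869)*(s(-266) - 314528) = (135709 + 193869)*(33 - 314528) = 329578*(-314495) = -103650633110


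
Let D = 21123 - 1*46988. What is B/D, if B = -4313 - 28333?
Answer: 32646/25865 ≈ 1.2622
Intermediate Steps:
D = -25865 (D = 21123 - 46988 = -25865)
B = -32646
B/D = -32646/(-25865) = -32646*(-1/25865) = 32646/25865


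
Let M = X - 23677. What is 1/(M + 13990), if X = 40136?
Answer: 1/30449 ≈ 3.2842e-5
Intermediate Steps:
M = 16459 (M = 40136 - 23677 = 16459)
1/(M + 13990) = 1/(16459 + 13990) = 1/30449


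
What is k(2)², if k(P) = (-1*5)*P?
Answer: 100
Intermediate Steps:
k(P) = -5*P
k(2)² = (-5*2)² = (-10)² = 100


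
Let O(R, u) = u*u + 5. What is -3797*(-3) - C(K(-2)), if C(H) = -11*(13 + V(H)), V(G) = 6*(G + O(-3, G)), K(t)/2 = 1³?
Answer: 12260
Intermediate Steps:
K(t) = 2 (K(t) = 2*1³ = 2*1 = 2)
O(R, u) = 5 + u² (O(R, u) = u² + 5 = 5 + u²)
V(G) = 30 + 6*G + 6*G² (V(G) = 6*(G + (5 + G²)) = 6*(5 + G + G²) = 30 + 6*G + 6*G²)
C(H) = -473 - 66*H - 66*H² (C(H) = -11*(13 + (30 + 6*H + 6*H²)) = -11*(43 + 6*H + 6*H²) = -473 - 66*H - 66*H²)
-3797*(-3) - C(K(-2)) = -3797*(-3) - (-473 - 66*2 - 66*2²) = 11391 - (-473 - 132 - 66*4) = 11391 - (-473 - 132 - 264) = 11391 - 1*(-869) = 11391 + 869 = 12260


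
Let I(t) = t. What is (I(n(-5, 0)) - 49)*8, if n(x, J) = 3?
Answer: -368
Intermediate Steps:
(I(n(-5, 0)) - 49)*8 = (3 - 49)*8 = -46*8 = -368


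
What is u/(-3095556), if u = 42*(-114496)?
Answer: 400736/257963 ≈ 1.5535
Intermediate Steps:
u = -4808832
u/(-3095556) = -4808832/(-3095556) = -4808832*(-1/3095556) = 400736/257963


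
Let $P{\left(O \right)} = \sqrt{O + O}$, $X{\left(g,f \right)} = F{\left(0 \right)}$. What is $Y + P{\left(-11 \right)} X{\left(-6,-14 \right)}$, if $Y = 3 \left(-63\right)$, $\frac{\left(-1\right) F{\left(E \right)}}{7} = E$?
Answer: $-189$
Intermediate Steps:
$F{\left(E \right)} = - 7 E$
$X{\left(g,f \right)} = 0$ ($X{\left(g,f \right)} = \left(-7\right) 0 = 0$)
$Y = -189$
$P{\left(O \right)} = \sqrt{2} \sqrt{O}$ ($P{\left(O \right)} = \sqrt{2 O} = \sqrt{2} \sqrt{O}$)
$Y + P{\left(-11 \right)} X{\left(-6,-14 \right)} = -189 + \sqrt{2} \sqrt{-11} \cdot 0 = -189 + \sqrt{2} i \sqrt{11} \cdot 0 = -189 + i \sqrt{22} \cdot 0 = -189 + 0 = -189$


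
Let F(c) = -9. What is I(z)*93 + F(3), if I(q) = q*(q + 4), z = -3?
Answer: -288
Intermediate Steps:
I(q) = q*(4 + q)
I(z)*93 + F(3) = -3*(4 - 3)*93 - 9 = -3*1*93 - 9 = -3*93 - 9 = -279 - 9 = -288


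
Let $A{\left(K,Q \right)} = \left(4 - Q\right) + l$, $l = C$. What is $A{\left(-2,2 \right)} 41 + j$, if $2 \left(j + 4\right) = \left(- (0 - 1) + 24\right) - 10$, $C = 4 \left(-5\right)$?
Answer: $- \frac{1469}{2} \approx -734.5$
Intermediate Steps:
$C = -20$
$j = \frac{7}{2}$ ($j = -4 + \frac{\left(- (0 - 1) + 24\right) - 10}{2} = -4 + \frac{\left(\left(-1\right) \left(-1\right) + 24\right) - 10}{2} = -4 + \frac{\left(1 + 24\right) - 10}{2} = -4 + \frac{25 - 10}{2} = -4 + \frac{1}{2} \cdot 15 = -4 + \frac{15}{2} = \frac{7}{2} \approx 3.5$)
$l = -20$
$A{\left(K,Q \right)} = -16 - Q$ ($A{\left(K,Q \right)} = \left(4 - Q\right) - 20 = -16 - Q$)
$A{\left(-2,2 \right)} 41 + j = \left(-16 - 2\right) 41 + \frac{7}{2} = \left(-18\right) 41 + \frac{7}{2} = -738 + \frac{7}{2} = - \frac{1469}{2}$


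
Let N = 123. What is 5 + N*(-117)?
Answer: -14386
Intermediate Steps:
5 + N*(-117) = 5 + 123*(-117) = 5 - 14391 = -14386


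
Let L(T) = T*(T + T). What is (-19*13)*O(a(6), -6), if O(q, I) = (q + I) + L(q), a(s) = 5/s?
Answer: 8398/9 ≈ 933.11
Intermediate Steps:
L(T) = 2*T² (L(T) = T*(2*T) = 2*T²)
O(q, I) = I + q + 2*q² (O(q, I) = (q + I) + 2*q² = (I + q) + 2*q² = I + q + 2*q²)
(-19*13)*O(a(6), -6) = (-19*13)*(-6 + 5/6 + 2*(5/6)²) = -247*(-6 + 5*(⅙) + 2*(5*(⅙))²) = -247*(-6 + ⅚ + 2*(⅚)²) = -247*(-6 + ⅚ + 2*(25/36)) = -247*(-6 + ⅚ + 25/18) = -247*(-34/9) = 8398/9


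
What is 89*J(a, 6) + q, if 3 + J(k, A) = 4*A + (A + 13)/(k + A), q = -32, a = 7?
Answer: 25572/13 ≈ 1967.1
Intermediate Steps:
J(k, A) = -3 + 4*A + (13 + A)/(A + k) (J(k, A) = -3 + (4*A + (A + 13)/(k + A)) = -3 + (4*A + (13 + A)/(A + k)) = -3 + 4*A + (13 + A)/(A + k))
89*J(a, 6) + q = 89*((13 - 3*7 - 2*6 + 4*6² + 4*6*7)/(6 + 7)) - 32 = 89*((13 - 21 - 12 + 4*36 + 168)/13) - 32 = 89*((13 - 21 - 12 + 144 + 168)/13) - 32 = 89*((1/13)*292) - 32 = 89*(292/13) - 32 = 25988/13 - 32 = 25572/13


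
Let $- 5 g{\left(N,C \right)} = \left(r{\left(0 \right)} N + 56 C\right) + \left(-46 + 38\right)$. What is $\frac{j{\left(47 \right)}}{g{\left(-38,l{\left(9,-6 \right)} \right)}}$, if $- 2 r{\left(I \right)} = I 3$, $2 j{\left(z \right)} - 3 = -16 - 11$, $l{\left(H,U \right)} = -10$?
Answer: $- \frac{15}{142} \approx -0.10563$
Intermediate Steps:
$j{\left(z \right)} = -12$ ($j{\left(z \right)} = \frac{3}{2} + \frac{-16 - 11}{2} = \frac{3}{2} + \frac{1}{2} \left(-27\right) = \frac{3}{2} - \frac{27}{2} = -12$)
$r{\left(I \right)} = - \frac{3 I}{2}$ ($r{\left(I \right)} = - \frac{I 3}{2} = - \frac{3 I}{2}$)
$g{\left(N,C \right)} = \frac{8}{5} - \frac{56 C}{5}$ ($g{\left(N,C \right)} = - \frac{\left(\left(- \frac{3}{2}\right) 0 N + 56 C\right) + \left(-46 + 38\right)}{5} = - \frac{\left(0 N + 56 C\right) - 8}{5} = - \frac{\left(0 + 56 C\right) - 8}{5} = - \frac{56 C - 8}{5} = - \frac{-8 + 56 C}{5} = \frac{8}{5} - \frac{56 C}{5}$)
$\frac{j{\left(47 \right)}}{g{\left(-38,l{\left(9,-6 \right)} \right)}} = - \frac{12}{\frac{8}{5} - -112} = - \frac{12}{\frac{8}{5} + 112} = - \frac{12}{\frac{568}{5}} = \left(-12\right) \frac{5}{568} = - \frac{15}{142}$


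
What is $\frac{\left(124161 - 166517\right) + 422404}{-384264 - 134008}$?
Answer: $- \frac{23753}{32392} \approx -0.7333$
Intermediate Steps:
$\frac{\left(124161 - 166517\right) + 422404}{-384264 - 134008} = \frac{-42356 + 422404}{-518272} = 380048 \left(- \frac{1}{518272}\right) = - \frac{23753}{32392}$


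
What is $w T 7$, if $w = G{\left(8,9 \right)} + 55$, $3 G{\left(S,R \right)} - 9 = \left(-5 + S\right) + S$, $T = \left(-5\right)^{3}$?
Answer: $- \frac{161875}{3} \approx -53958.0$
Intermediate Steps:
$T = -125$
$G{\left(S,R \right)} = \frac{4}{3} + \frac{2 S}{3}$ ($G{\left(S,R \right)} = 3 + \frac{\left(-5 + S\right) + S}{3} = 3 + \frac{-5 + 2 S}{3} = 3 + \left(- \frac{5}{3} + \frac{2 S}{3}\right) = \frac{4}{3} + \frac{2 S}{3}$)
$w = \frac{185}{3}$ ($w = \left(\frac{4}{3} + \frac{2}{3} \cdot 8\right) + 55 = \left(\frac{4}{3} + \frac{16}{3}\right) + 55 = \frac{20}{3} + 55 = \frac{185}{3} \approx 61.667$)
$w T 7 = \frac{185 \left(\left(-125\right) 7\right)}{3} = \frac{185}{3} \left(-875\right) = - \frac{161875}{3}$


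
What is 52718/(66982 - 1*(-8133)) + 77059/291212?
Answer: 21140401001/21874389380 ≈ 0.96644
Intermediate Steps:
52718/(66982 - 1*(-8133)) + 77059/291212 = 52718/(66982 + 8133) + 77059*(1/291212) = 52718/75115 + 77059/291212 = 21140401001/21874389380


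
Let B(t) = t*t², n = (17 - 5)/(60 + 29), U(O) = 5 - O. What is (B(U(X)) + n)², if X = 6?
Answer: 5929/7921 ≈ 0.74852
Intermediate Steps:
n = 12/89 ≈ 0.13483
B(t) = t³
(B(U(X)) + n)² = ((5 - 1*6)³ + 12/89)² = ((5 - 6)³ + 12/89)² = ((-1)³ + 12/89)² = (-1 + 12/89)² = (-77/89)² = 5929/7921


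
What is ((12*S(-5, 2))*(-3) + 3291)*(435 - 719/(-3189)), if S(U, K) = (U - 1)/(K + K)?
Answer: 1547546410/1063 ≈ 1.4558e+6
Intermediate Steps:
S(U, K) = (-1 + U)/(2*K) (S(U, K) = (-1 + U)/((2*K)) = (-1 + U)*(1/(2*K)) = (-1 + U)/(2*K))
((12*S(-5, 2))*(-3) + 3291)*(435 - 719/(-3189)) = ((12*((1/2)*(-1 - 5)/2))*(-3) + 3291)*(435 - 719/(-3189)) = ((12*((1/2)*(1/2)*(-6)))*(-3) + 3291)*(435 - 719*(-1/3189)) = ((12*(-3/2))*(-3) + 3291)*(435 + 719/3189) = (-18*(-3) + 3291)*(1387934/3189) = (54 + 3291)*(1387934/3189) = 3345*(1387934/3189) = 1547546410/1063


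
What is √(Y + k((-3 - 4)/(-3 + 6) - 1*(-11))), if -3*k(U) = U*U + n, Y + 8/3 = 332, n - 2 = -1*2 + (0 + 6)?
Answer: √24486/9 ≈ 17.387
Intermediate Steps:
n = 6 (n = 2 + (-1*2 + (0 + 6)) = 2 + (-2 + 6) = 2 + 4 = 6)
Y = 988/3 (Y = -8/3 + 332 = 988/3 ≈ 329.33)
k(U) = -2 - U²/3 (k(U) = -(U*U + 6)/3 = -(U² + 6)/3 = -(6 + U²)/3 = -2 - U²/3)
√(Y + k((-3 - 4)/(-3 + 6) - 1*(-11))) = √(988/3 + (-2 - ((-3 - 4)/(-3 + 6) - 1*(-11))²/3)) = √(988/3 + (-2 - (-7/3 + 11)²/3)) = √(988/3 + (-2 - (26/3)²/3)) = √(988/3 + (-2 - ⅓*676/9)) = √(988/3 + (-2 - 676/27)) = √(988/3 - 730/27) = √(8162/27) = √24486/9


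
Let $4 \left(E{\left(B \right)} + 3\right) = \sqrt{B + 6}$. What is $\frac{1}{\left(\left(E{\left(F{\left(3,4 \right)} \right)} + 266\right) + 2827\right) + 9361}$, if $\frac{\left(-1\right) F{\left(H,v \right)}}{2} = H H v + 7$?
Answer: $\frac{12451}{155027406} - \frac{i \sqrt{5}}{155027406} \approx 8.0315 \cdot 10^{-5} - 1.4424 \cdot 10^{-8} i$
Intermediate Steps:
$F{\left(H,v \right)} = -14 - 2 v H^{2}$ ($F{\left(H,v \right)} = - 2 \left(H H v + 7\right) = - 2 \left(H^{2} v + 7\right) = - 2 \left(v H^{2} + 7\right) = - 2 \left(7 + v H^{2}\right) = -14 - 2 v H^{2}$)
$E{\left(B \right)} = -3 + \frac{\sqrt{6 + B}}{4}$ ($E{\left(B \right)} = -3 + \frac{\sqrt{B + 6}}{4} = -3 + \frac{\sqrt{6 + B}}{4}$)
$\frac{1}{\left(\left(E{\left(F{\left(3,4 \right)} \right)} + 266\right) + 2827\right) + 9361} = \frac{1}{\left(\left(\left(-3 + \frac{\sqrt{6 - \left(14 + 8 \cdot 3^{2}\right)}}{4}\right) + 266\right) + 2827\right) + 9361} = \frac{1}{\left(\left(\left(-3 + \frac{\sqrt{6 - \left(14 + 8 \cdot 9\right)}}{4}\right) + 266\right) + 2827\right) + 9361} = \frac{1}{\left(\left(\left(-3 + \frac{\sqrt{6 - 86}}{4}\right) + 266\right) + 2827\right) + 9361} = \frac{1}{\left(\left(\left(-3 + \frac{\sqrt{-80}}{4}\right) + 266\right) + 2827\right) + 9361} = \frac{1}{\left(\left(\left(-3 + \frac{4 i \sqrt{5}}{4}\right) + 266\right) + 2827\right) + 9361} = \frac{1}{\left(\left(\left(-3 + i \sqrt{5}\right) + 266\right) + 2827\right) + 9361} = \frac{1}{\left(\left(263 + i \sqrt{5}\right) + 2827\right) + 9361} = \frac{1}{\left(3090 + i \sqrt{5}\right) + 9361} = \frac{1}{12451 + i \sqrt{5}}$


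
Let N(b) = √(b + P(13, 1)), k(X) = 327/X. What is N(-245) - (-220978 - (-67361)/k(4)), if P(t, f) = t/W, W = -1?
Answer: 71990362/327 + I*√258 ≈ 2.2015e+5 + 16.062*I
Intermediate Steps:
P(t, f) = -t (P(t, f) = t/(-1) = t*(-1) = -t)
N(b) = √(-13 + b) (N(b) = √(b - 1*13) = √(b - 13) = √(-13 + b))
N(-245) - (-220978 - (-67361)/k(4)) = √(-13 - 245) - (-220978 - (-67361)/(327/4)) = √(-258) - (-220978 - (-67361)/(327*(¼))) = I*√258 - (-220978 - (-67361)/327/4) = I*√258 - (-220978 - (-67361)*4/327) = I*√258 - (-220978 - 1*(-269444/327)) = I*√258 - (-220978 + 269444/327) = I*√258 - 1*(-71990362/327) = I*√258 + 71990362/327 = 71990362/327 + I*√258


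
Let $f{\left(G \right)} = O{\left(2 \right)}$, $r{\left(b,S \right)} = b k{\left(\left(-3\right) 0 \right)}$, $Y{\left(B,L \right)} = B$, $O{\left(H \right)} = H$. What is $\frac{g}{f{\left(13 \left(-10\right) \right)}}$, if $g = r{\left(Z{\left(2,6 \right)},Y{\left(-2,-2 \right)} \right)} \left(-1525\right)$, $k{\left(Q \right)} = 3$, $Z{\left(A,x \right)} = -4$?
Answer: $9150$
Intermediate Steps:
$r{\left(b,S \right)} = 3 b$ ($r{\left(b,S \right)} = b 3 = 3 b$)
$f{\left(G \right)} = 2$
$g = 18300$ ($g = 3 \left(-4\right) \left(-1525\right) = \left(-12\right) \left(-1525\right) = 18300$)
$\frac{g}{f{\left(13 \left(-10\right) \right)}} = \frac{18300}{2} = 18300 \cdot \frac{1}{2} = 9150$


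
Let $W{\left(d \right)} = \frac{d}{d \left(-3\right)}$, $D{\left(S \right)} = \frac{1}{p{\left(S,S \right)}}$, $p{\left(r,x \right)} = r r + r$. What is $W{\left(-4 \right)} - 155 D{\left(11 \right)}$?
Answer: $- \frac{199}{132} \approx -1.5076$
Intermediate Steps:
$p{\left(r,x \right)} = r + r^{2}$ ($p{\left(r,x \right)} = r^{2} + r = r + r^{2}$)
$D{\left(S \right)} = \frac{1}{S \left(1 + S\right)}$
$W{\left(d \right)} = - \frac{1}{3}$ ($W{\left(d \right)} = \frac{d}{\left(-3\right) d} = d \left(- \frac{1}{3 d}\right) = - \frac{1}{3}$)
$W{\left(-4 \right)} - 155 D{\left(11 \right)} = - \frac{1}{3} - 155 \frac{1}{11 \left(1 + 11\right)} = - \frac{1}{3} - 155 \frac{1}{11 \cdot 12} = - \frac{1}{3} - 155 \cdot \frac{1}{11} \cdot \frac{1}{12} = - \frac{1}{3} - \frac{155}{132} = - \frac{199}{132}$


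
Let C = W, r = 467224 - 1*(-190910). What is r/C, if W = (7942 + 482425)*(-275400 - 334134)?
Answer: -36563/16605297721 ≈ -2.2019e-6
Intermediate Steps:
r = 658134 (r = 467224 + 190910 = 658134)
W = -298895358978 (W = 490367*(-609534) = -298895358978)
C = -298895358978
r/C = 658134/(-298895358978) = 658134*(-1/298895358978) = -36563/16605297721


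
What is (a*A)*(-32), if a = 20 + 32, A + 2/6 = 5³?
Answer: -622336/3 ≈ -2.0745e+5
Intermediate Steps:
A = 374/3 (A = -⅓ + 5³ = -⅓ + 125 = 374/3 ≈ 124.67)
a = 52
(a*A)*(-32) = (52*(374/3))*(-32) = (19448/3)*(-32) = -622336/3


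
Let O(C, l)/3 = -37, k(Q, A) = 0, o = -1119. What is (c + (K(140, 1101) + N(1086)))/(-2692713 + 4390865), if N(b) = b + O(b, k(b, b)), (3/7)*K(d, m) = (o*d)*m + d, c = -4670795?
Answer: -305346775/1273614 ≈ -239.75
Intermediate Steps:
O(C, l) = -111 (O(C, l) = 3*(-37) = -111)
K(d, m) = 7*d/3 - 2611*d*m (K(d, m) = 7*((-1119*d)*m + d)/3 = 7*(-1119*d*m + d)/3 = 7*(d - 1119*d*m)/3 = 7*d/3 - 2611*d*m)
N(b) = -111 + b (N(b) = b - 111 = -111 + b)
(c + (K(140, 1101) + N(1086)))/(-2692713 + 4390865) = (-4670795 + ((7/3)*140*(1 - 1119*1101) + (-111 + 1086)))/(-2692713 + 4390865) = (-4670795 + ((7/3)*140*(1 - 1232019) + 975))/1698152 = (-4670795 + ((7/3)*140*(-1232018) + 975))*(1/1698152) = (-4670795 + (-1207377640/3 + 975))*(1/1698152) = (-4670795 - 1207374715/3)*(1/1698152) = -1221387100/3*1/1698152 = -305346775/1273614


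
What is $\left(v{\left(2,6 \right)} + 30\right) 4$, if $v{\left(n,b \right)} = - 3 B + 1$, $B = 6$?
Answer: $52$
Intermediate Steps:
$v{\left(n,b \right)} = -17$ ($v{\left(n,b \right)} = \left(-3\right) 6 + 1 = -18 + 1 = -17$)
$\left(v{\left(2,6 \right)} + 30\right) 4 = \left(-17 + 30\right) 4 = 13 \cdot 4 = 52$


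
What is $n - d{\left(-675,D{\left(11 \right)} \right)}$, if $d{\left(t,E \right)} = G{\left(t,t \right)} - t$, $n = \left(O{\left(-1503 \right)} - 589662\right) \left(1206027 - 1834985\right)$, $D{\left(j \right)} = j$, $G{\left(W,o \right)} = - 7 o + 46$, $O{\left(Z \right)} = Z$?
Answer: $371817950624$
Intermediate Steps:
$G{\left(W,o \right)} = 46 - 7 o$
$n = 371817956070$ ($n = \left(-1503 - 589662\right) \left(1206027 - 1834985\right) = \left(-591165\right) \left(-628958\right) = 371817956070$)
$d{\left(t,E \right)} = 46 - 8 t$ ($d{\left(t,E \right)} = \left(46 - 7 t\right) - t = 46 - 8 t$)
$n - d{\left(-675,D{\left(11 \right)} \right)} = 371817956070 - \left(46 - -5400\right) = 371817956070 - \left(46 + 5400\right) = 371817956070 - 5446 = 371817950624$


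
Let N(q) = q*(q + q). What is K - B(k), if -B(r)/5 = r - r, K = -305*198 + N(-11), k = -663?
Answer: -60148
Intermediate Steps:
N(q) = 2*q² (N(q) = q*(2*q) = 2*q²)
K = -60148 (K = -305*198 + 2*(-11)² = -60390 + 2*121 = -60390 + 242 = -60148)
B(r) = 0 (B(r) = -5*(r - r) = -5*0 = 0)
K - B(k) = -60148 - 1*0 = -60148 + 0 = -60148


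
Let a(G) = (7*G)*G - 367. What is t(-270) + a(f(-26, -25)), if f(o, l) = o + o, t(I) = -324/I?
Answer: 92811/5 ≈ 18562.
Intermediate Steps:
f(o, l) = 2*o
a(G) = -367 + 7*G² (a(G) = 7*G² - 367 = -367 + 7*G²)
t(-270) + a(f(-26, -25)) = -324/(-270) + (-367 + 7*(2*(-26))²) = -324*(-1/270) + (-367 + 7*(-52)²) = 6/5 + (-367 + 7*2704) = 6/5 + (-367 + 18928) = 6/5 + 18561 = 92811/5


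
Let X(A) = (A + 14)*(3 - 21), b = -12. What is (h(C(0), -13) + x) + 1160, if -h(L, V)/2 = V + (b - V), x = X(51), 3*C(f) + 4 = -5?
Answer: 14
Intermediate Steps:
C(f) = -3 (C(f) = -4/3 + (⅓)*(-5) = -4/3 - 5/3 = -3)
X(A) = -252 - 18*A (X(A) = (14 + A)*(-18) = -252 - 18*A)
x = -1170 (x = -252 - 18*51 = -252 - 918 = -1170)
h(L, V) = 24 (h(L, V) = -2*(V + (-12 - V)) = -2*(-12) = 24)
(h(C(0), -13) + x) + 1160 = (24 - 1170) + 1160 = -1146 + 1160 = 14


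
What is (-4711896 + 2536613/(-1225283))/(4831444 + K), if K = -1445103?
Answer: -5773408603181/4149226059503 ≈ -1.3914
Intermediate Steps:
(-4711896 + 2536613/(-1225283))/(4831444 + K) = (-4711896 + 2536613/(-1225283))/(4831444 - 1445103) = (-4711896 + 2536613*(-1/1225283))/3386341 = (-4711896 - 2536613/1225283)*(1/3386341) = -5773408603181/1225283*1/3386341 = -5773408603181/4149226059503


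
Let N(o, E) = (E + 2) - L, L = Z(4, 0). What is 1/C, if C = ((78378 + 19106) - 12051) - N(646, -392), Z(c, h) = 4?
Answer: 1/85827 ≈ 1.1651e-5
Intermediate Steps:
L = 4
N(o, E) = -2 + E (N(o, E) = (E + 2) - 1*4 = (2 + E) - 4 = -2 + E)
C = 85827 (C = ((78378 + 19106) - 12051) - (-2 - 392) = (97484 - 12051) - 1*(-394) = 85433 + 394 = 85827)
1/C = 1/85827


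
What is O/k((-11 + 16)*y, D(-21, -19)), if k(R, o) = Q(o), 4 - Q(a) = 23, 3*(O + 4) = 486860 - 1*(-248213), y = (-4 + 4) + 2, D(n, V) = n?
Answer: -735061/57 ≈ -12896.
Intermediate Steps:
y = 2 (y = 0 + 2 = 2)
O = 735061/3 (O = -4 + (486860 - 1*(-248213))/3 = -4 + (486860 + 248213)/3 = -4 + (⅓)*735073 = -4 + 735073/3 = 735061/3 ≈ 2.4502e+5)
Q(a) = -19 (Q(a) = 4 - 1*23 = 4 - 23 = -19)
k(R, o) = -19
O/k((-11 + 16)*y, D(-21, -19)) = (735061/3)/(-19) = (735061/3)*(-1/19) = -735061/57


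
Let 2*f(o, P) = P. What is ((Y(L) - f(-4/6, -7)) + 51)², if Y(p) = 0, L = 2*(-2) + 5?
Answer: 11881/4 ≈ 2970.3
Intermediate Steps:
f(o, P) = P/2
L = 1 (L = -4 + 5 = 1)
((Y(L) - f(-4/6, -7)) + 51)² = ((0 - (-7)/2) + 51)² = ((0 - 1*(-7/2)) + 51)² = ((0 + 7/2) + 51)² = (7/2 + 51)² = (109/2)² = 11881/4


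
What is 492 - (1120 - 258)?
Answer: -370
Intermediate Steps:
492 - (1120 - 258) = 492 - 1*862 = 492 - 862 = -370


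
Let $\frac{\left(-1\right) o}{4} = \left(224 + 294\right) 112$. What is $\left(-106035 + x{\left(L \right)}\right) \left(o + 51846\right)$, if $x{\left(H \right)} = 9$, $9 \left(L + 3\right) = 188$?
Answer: $19107793668$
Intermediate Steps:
$L = \frac{161}{9}$ ($L = -3 + \frac{1}{9} \cdot 188 = -3 + \frac{188}{9} = \frac{161}{9} \approx 17.889$)
$o = -232064$ ($o = - 4 \left(224 + 294\right) 112 = - 4 \cdot 518 \cdot 112 = \left(-4\right) 58016 = -232064$)
$\left(-106035 + x{\left(L \right)}\right) \left(o + 51846\right) = \left(-106035 + 9\right) \left(-232064 + 51846\right) = \left(-106026\right) \left(-180218\right) = 19107793668$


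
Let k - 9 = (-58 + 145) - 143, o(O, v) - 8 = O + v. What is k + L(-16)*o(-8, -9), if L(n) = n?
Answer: 97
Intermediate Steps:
o(O, v) = 8 + O + v (o(O, v) = 8 + (O + v) = 8 + O + v)
k = -47 (k = 9 + ((-58 + 145) - 143) = 9 + (87 - 143) = 9 - 56 = -47)
k + L(-16)*o(-8, -9) = -47 - 16*(8 - 8 - 9) = -47 - 16*(-9) = -47 + 144 = 97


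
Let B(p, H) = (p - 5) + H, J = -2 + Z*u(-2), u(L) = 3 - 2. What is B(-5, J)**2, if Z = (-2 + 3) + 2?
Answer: 81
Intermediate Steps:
u(L) = 1
Z = 3 (Z = 1 + 2 = 3)
J = 1 (J = -2 + 3*1 = -2 + 3 = 1)
B(p, H) = -5 + H + p (B(p, H) = (-5 + p) + H = -5 + H + p)
B(-5, J)**2 = (-5 + 1 - 5)**2 = (-9)**2 = 81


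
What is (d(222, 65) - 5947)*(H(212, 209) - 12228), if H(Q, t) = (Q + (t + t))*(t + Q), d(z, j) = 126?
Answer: -1472724642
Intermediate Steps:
H(Q, t) = (Q + t)*(Q + 2*t) (H(Q, t) = (Q + 2*t)*(Q + t) = (Q + t)*(Q + 2*t))
(d(222, 65) - 5947)*(H(212, 209) - 12228) = (126 - 5947)*((212² + 2*209² + 3*212*209) - 12228) = -5821*((44944 + 2*43681 + 132924) - 12228) = -5821*((44944 + 87362 + 132924) - 12228) = -5821*(265230 - 12228) = -5821*253002 = -1472724642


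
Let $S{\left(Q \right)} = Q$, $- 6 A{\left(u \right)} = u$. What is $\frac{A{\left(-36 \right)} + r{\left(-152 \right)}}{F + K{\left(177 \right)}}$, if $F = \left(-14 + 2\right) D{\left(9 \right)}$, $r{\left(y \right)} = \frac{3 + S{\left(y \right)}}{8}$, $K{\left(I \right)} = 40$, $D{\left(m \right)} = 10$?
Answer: $\frac{101}{640} \approx 0.15781$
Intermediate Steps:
$A{\left(u \right)} = - \frac{u}{6}$
$r{\left(y \right)} = \frac{3}{8} + \frac{y}{8}$ ($r{\left(y \right)} = \frac{3 + y}{8} = \frac{3}{8} + \frac{y}{8}$)
$F = -120$ ($F = \left(-14 + 2\right) 10 = \left(-12\right) 10 = -120$)
$\frac{A{\left(-36 \right)} + r{\left(-152 \right)}}{F + K{\left(177 \right)}} = \frac{\left(- \frac{1}{6}\right) \left(-36\right) + \left(\frac{3}{8} + \frac{1}{8} \left(-152\right)\right)}{-120 + 40} = \frac{6 + \left(\frac{3}{8} - 19\right)}{-80} = \left(6 - \frac{149}{8}\right) \left(- \frac{1}{80}\right) = \left(- \frac{101}{8}\right) \left(- \frac{1}{80}\right) = \frac{101}{640}$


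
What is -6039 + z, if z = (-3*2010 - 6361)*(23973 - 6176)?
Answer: -220528666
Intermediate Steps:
z = -220522627 (z = (-6030 - 6361)*17797 = -12391*17797 = -220522627)
-6039 + z = -6039 - 220522627 = -220528666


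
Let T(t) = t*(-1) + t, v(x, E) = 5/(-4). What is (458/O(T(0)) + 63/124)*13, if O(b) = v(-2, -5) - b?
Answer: -2949089/620 ≈ -4756.6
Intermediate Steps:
v(x, E) = -5/4 (v(x, E) = 5*(-¼) = -5/4)
T(t) = 0 (T(t) = -t + t = 0)
O(b) = -5/4 - b
(458/O(T(0)) + 63/124)*13 = (458/(-5/4 - 1*0) + 63/124)*13 = (458/(-5/4 + 0) + 63*(1/124))*13 = (458/(-5/4) + 63/124)*13 = (458*(-⅘) + 63/124)*13 = (-1832/5 + 63/124)*13 = -226853/620*13 = -2949089/620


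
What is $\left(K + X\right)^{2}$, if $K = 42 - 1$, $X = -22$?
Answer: $361$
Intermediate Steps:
$K = 41$
$\left(K + X\right)^{2} = \left(41 - 22\right)^{2} = 19^{2} = 361$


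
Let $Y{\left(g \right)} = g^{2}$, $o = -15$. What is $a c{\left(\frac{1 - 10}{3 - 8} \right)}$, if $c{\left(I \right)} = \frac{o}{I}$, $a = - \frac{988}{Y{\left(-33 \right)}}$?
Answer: $\frac{24700}{3267} \approx 7.5605$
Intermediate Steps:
$a = - \frac{988}{1089}$ ($a = - \frac{988}{\left(-33\right)^{2}} = - \frac{988}{1089} \approx -0.90725$)
$c{\left(I \right)} = - \frac{15}{I}$
$a c{\left(\frac{1 - 10}{3 - 8} \right)} = - \frac{988 \left(- \frac{15}{\left(1 - 10\right) \frac{1}{3 - 8}}\right)}{1089} = - \frac{988 \left(- \frac{15}{\left(-9\right) \frac{1}{-5}}\right)}{1089} = - \frac{988 \left(- \frac{15}{\left(-9\right) \left(- \frac{1}{5}\right)}\right)}{1089} = - \frac{988 \left(- \frac{15}{\frac{9}{5}}\right)}{1089} = - \frac{988 \left(\left(-15\right) \frac{5}{9}\right)}{1089} = \left(- \frac{988}{1089}\right) \left(- \frac{25}{3}\right) = \frac{24700}{3267}$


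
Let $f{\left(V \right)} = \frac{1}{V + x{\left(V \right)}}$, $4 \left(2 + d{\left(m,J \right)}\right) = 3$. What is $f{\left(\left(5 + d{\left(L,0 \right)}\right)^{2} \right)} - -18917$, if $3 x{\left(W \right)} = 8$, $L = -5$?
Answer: $\frac{15190399}{803} \approx 18917.0$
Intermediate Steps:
$x{\left(W \right)} = \frac{8}{3}$ ($x{\left(W \right)} = \frac{1}{3} \cdot 8 = \frac{8}{3}$)
$d{\left(m,J \right)} = - \frac{5}{4}$ ($d{\left(m,J \right)} = -2 + \frac{1}{4} \cdot 3 = -2 + \frac{3}{4} = - \frac{5}{4}$)
$f{\left(V \right)} = \frac{1}{\frac{8}{3} + V}$ ($f{\left(V \right)} = \frac{1}{V + \frac{8}{3}} = \frac{1}{\frac{8}{3} + V}$)
$f{\left(\left(5 + d{\left(L,0 \right)}\right)^{2} \right)} - -18917 = \frac{3}{8 + 3 \left(5 - \frac{5}{4}\right)^{2}} - -18917 = \frac{3}{8 + 3 \left(\frac{15}{4}\right)^{2}} + 18917 = \frac{3}{8 + 3 \cdot \frac{225}{16}} + 18917 = \frac{3}{8 + \frac{675}{16}} + 18917 = \frac{3}{\frac{803}{16}} + 18917 = 3 \cdot \frac{16}{803} + 18917 = \frac{48}{803} + 18917 = \frac{15190399}{803}$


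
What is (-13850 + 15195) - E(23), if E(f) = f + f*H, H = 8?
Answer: 1138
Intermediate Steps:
E(f) = 9*f (E(f) = f + f*8 = f + 8*f = 9*f)
(-13850 + 15195) - E(23) = (-13850 + 15195) - 9*23 = 1345 - 1*207 = 1345 - 207 = 1138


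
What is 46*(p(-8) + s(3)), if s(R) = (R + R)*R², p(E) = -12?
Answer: 1932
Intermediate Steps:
s(R) = 2*R³ (s(R) = (2*R)*R² = 2*R³)
46*(p(-8) + s(3)) = 46*(-12 + 2*3³) = 46*(-12 + 2*27) = 46*(-12 + 54) = 46*42 = 1932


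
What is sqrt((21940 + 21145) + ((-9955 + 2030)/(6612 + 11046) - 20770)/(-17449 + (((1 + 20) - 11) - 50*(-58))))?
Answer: sqrt(35059650019382926210)/28525518 ≈ 207.57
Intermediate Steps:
sqrt((21940 + 21145) + ((-9955 + 2030)/(6612 + 11046) - 20770)/(-17449 + (((1 + 20) - 11) - 50*(-58)))) = sqrt(43085 + (-7925/17658 - 20770)/(-17449 + ((21 - 11) + 2900))) = sqrt(43085 + (-7925*1/17658 - 20770)/(-17449 + (10 + 2900))) = sqrt(43085 + (-7925/17658 - 20770)/(-17449 + 2910)) = sqrt(43085 - 366764585/17658/(-14539)) = sqrt(43085 - 366764585/17658*(-1/14539)) = sqrt(43085 + 366764585/256729662) = sqrt(11061564251855/256729662) = sqrt(35059650019382926210)/28525518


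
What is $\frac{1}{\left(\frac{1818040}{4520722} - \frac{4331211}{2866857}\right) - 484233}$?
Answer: $- \frac{2160043918459}{1045966941457182624} \approx -2.0651 \cdot 10^{-6}$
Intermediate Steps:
$\frac{1}{\left(\frac{1818040}{4520722} - \frac{4331211}{2866857}\right) - 484233} = \frac{1}{\left(1818040 \cdot \frac{1}{4520722} - \frac{1443737}{955619}\right) - 484233} = \frac{1}{\left(\frac{909020}{2260361} - \frac{1443737}{955619}\right) - 484233} = \frac{1}{- \frac{2394690025677}{2160043918459} - 484233} = \frac{1}{- \frac{1045966941457182624}{2160043918459}} = - \frac{2160043918459}{1045966941457182624}$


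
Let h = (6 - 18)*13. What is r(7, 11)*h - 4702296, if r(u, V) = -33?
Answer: -4697148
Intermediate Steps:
h = -156 (h = -12*13 = -156)
r(7, 11)*h - 4702296 = -33*(-156) - 4702296 = 5148 - 4702296 = -4697148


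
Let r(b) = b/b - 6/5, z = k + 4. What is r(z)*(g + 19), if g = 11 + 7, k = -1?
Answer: -37/5 ≈ -7.4000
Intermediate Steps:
z = 3 (z = -1 + 4 = 3)
r(b) = -1/5 (r(b) = 1 - 6*1/5 = 1 - 6/5 = -1/5)
g = 18
r(z)*(g + 19) = -(18 + 19)/5 = -1/5*37 = -37/5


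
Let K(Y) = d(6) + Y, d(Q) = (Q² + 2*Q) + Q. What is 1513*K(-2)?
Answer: 78676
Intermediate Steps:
d(Q) = Q² + 3*Q
K(Y) = 54 + Y (K(Y) = 6*(3 + 6) + Y = 6*9 + Y = 54 + Y)
1513*K(-2) = 1513*(54 - 2) = 1513*52 = 78676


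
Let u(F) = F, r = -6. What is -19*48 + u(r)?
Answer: -918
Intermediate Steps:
-19*48 + u(r) = -19*48 - 6 = -912 - 6 = -918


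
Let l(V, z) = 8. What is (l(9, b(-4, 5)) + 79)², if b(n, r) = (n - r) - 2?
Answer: 7569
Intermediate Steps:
b(n, r) = -2 + n - r
(l(9, b(-4, 5)) + 79)² = (8 + 79)² = 87² = 7569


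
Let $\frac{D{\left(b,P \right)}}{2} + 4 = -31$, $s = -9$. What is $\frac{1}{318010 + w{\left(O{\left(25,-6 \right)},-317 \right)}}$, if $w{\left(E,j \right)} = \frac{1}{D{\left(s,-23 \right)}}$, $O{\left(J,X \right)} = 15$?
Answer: $\frac{70}{22260699} \approx 3.1446 \cdot 10^{-6}$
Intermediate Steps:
$D{\left(b,P \right)} = -70$ ($D{\left(b,P \right)} = -8 + 2 \left(-31\right) = -8 - 62 = -70$)
$w{\left(E,j \right)} = - \frac{1}{70}$ ($w{\left(E,j \right)} = \frac{1}{-70} = - \frac{1}{70}$)
$\frac{1}{318010 + w{\left(O{\left(25,-6 \right)},-317 \right)}} = \frac{1}{318010 - \frac{1}{70}} = \frac{1}{\frac{22260699}{70}} = \frac{70}{22260699}$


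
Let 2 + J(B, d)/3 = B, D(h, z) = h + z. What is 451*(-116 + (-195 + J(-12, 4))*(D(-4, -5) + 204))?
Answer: -20895281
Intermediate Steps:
J(B, d) = -6 + 3*B
451*(-116 + (-195 + J(-12, 4))*(D(-4, -5) + 204)) = 451*(-116 + (-195 + (-6 + 3*(-12)))*((-4 - 5) + 204)) = 451*(-116 + (-195 + (-6 - 36))*(-9 + 204)) = 451*(-116 + (-195 - 42)*195) = 451*(-116 - 237*195) = 451*(-116 - 46215) = 451*(-46331) = -20895281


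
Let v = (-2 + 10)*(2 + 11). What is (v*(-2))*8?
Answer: -1664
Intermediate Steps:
v = 104 (v = 8*13 = 104)
(v*(-2))*8 = (104*(-2))*8 = -208*8 = -1664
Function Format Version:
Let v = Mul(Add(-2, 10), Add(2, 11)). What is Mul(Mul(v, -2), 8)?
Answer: -1664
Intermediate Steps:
v = 104 (v = Mul(8, 13) = 104)
Mul(Mul(v, -2), 8) = Mul(Mul(104, -2), 8) = Mul(-208, 8) = -1664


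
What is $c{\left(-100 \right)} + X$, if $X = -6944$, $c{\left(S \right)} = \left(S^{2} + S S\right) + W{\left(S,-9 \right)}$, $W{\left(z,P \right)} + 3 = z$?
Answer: $12953$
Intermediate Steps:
$W{\left(z,P \right)} = -3 + z$
$c{\left(S \right)} = -3 + S + 2 S^{2}$ ($c{\left(S \right)} = \left(S^{2} + S S\right) + \left(-3 + S\right) = \left(S^{2} + S^{2}\right) + \left(-3 + S\right) = 2 S^{2} + \left(-3 + S\right) = -3 + S + 2 S^{2}$)
$c{\left(-100 \right)} + X = \left(-3 - 100 + 2 \left(-100\right)^{2}\right) - 6944 = \left(-3 - 100 + 2 \cdot 10000\right) - 6944 = \left(-3 - 100 + 20000\right) - 6944 = 19897 - 6944 = 12953$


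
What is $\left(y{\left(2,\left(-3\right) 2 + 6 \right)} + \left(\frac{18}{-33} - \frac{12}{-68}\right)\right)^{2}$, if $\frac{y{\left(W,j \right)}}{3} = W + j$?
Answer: $\frac{1108809}{34969} \approx 31.708$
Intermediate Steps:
$y{\left(W,j \right)} = 3 W + 3 j$ ($y{\left(W,j \right)} = 3 \left(W + j\right) = 3 W + 3 j$)
$\left(y{\left(2,\left(-3\right) 2 + 6 \right)} + \left(\frac{18}{-33} - \frac{12}{-68}\right)\right)^{2} = \left(\left(3 \cdot 2 + 3 \left(\left(-3\right) 2 + 6\right)\right) + \left(\frac{18}{-33} - \frac{12}{-68}\right)\right)^{2} = \left(\left(6 + 3 \left(-6 + 6\right)\right) + \left(18 \left(- \frac{1}{33}\right) - - \frac{3}{17}\right)\right)^{2} = \left(\left(6 + 3 \cdot 0\right) + \left(- \frac{6}{11} + \frac{3}{17}\right)\right)^{2} = \left(\left(6 + 0\right) - \frac{69}{187}\right)^{2} = \left(6 - \frac{69}{187}\right)^{2} = \left(\frac{1053}{187}\right)^{2} = \frac{1108809}{34969}$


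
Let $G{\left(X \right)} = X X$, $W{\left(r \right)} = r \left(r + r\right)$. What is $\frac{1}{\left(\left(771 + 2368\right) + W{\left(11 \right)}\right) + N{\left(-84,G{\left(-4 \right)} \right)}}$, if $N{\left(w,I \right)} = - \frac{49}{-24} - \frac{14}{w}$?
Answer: $\frac{24}{81197} \approx 0.00029558$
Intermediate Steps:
$W{\left(r \right)} = 2 r^{2}$ ($W{\left(r \right)} = r 2 r = 2 r^{2}$)
$G{\left(X \right)} = X^{2}$
$N{\left(w,I \right)} = \frac{49}{24} - \frac{14}{w}$ ($N{\left(w,I \right)} = \left(-49\right) \left(- \frac{1}{24}\right) - \frac{14}{w} = \frac{49}{24} - \frac{14}{w}$)
$\frac{1}{\left(\left(771 + 2368\right) + W{\left(11 \right)}\right) + N{\left(-84,G{\left(-4 \right)} \right)}} = \frac{1}{\left(\left(771 + 2368\right) + 2 \cdot 11^{2}\right) + \left(\frac{49}{24} - \frac{14}{-84}\right)} = \frac{1}{\left(3139 + 2 \cdot 121\right) + \left(\frac{49}{24} - - \frac{1}{6}\right)} = \frac{1}{\left(3139 + 242\right) + \left(\frac{49}{24} + \frac{1}{6}\right)} = \frac{1}{3381 + \frac{53}{24}} = \frac{1}{\frac{81197}{24}} = \frac{24}{81197}$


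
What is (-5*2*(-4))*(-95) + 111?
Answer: -3689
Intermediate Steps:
(-5*2*(-4))*(-95) + 111 = -10*(-4)*(-95) + 111 = 40*(-95) + 111 = -3800 + 111 = -3689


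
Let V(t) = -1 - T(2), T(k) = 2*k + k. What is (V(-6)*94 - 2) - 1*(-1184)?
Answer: 524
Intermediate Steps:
T(k) = 3*k
V(t) = -7 (V(t) = -1 - 3*2 = -1 - 1*6 = -1 - 6 = -7)
(V(-6)*94 - 2) - 1*(-1184) = (-7*94 - 2) - 1*(-1184) = (-658 - 2) + 1184 = -660 + 1184 = 524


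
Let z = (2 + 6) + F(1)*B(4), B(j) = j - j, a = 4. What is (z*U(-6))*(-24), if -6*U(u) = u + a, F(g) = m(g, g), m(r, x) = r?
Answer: -64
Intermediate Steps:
F(g) = g
U(u) = -⅔ - u/6 (U(u) = -(u + 4)/6 = -(4 + u)/6 = -⅔ - u/6)
B(j) = 0
z = 8 (z = (2 + 6) + 1*0 = 8 + 0 = 8)
(z*U(-6))*(-24) = (8*(-⅔ - ⅙*(-6)))*(-24) = (8*(-⅔ + 1))*(-24) = (8*(⅓))*(-24) = (8/3)*(-24) = -64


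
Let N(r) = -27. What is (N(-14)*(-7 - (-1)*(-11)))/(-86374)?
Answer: -243/43187 ≈ -0.0056267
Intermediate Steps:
(N(-14)*(-7 - (-1)*(-11)))/(-86374) = -27*(-7 - (-1)*(-11))/(-86374) = -27*(-7 - 1*11)*(-1/86374) = -27*(-7 - 11)*(-1/86374) = -27*(-18)*(-1/86374) = 486*(-1/86374) = -243/43187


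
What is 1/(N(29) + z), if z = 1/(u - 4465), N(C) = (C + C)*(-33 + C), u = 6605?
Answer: -2140/496479 ≈ -0.0043104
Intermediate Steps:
N(C) = 2*C*(-33 + C) (N(C) = (2*C)*(-33 + C) = 2*C*(-33 + C))
z = 1/2140 (z = 1/(6605 - 4465) = 1/2140 ≈ 0.00046729)
1/(N(29) + z) = 1/(2*29*(-33 + 29) + 1/2140) = 1/(2*29*(-4) + 1/2140) = 1/(-232 + 1/2140) = 1/(-496479/2140) = -2140/496479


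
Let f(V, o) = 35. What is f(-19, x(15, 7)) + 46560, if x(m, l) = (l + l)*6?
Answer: 46595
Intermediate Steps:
x(m, l) = 12*l (x(m, l) = (2*l)*6 = 12*l)
f(-19, x(15, 7)) + 46560 = 35 + 46560 = 46595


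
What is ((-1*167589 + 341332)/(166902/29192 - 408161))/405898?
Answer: -1267976414/1209055375355245 ≈ -1.0487e-6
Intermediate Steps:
((-1*167589 + 341332)/(166902/29192 - 408161))/405898 = ((-167589 + 341332)/(166902*(1/29192) - 408161))*(1/405898) = (173743/(83451/14596 - 408161))*(1/405898) = (173743/(-5957434505/14596))*(1/405898) = (173743*(-14596/5957434505))*(1/405898) = -2535952828/5957434505*1/405898 = -1267976414/1209055375355245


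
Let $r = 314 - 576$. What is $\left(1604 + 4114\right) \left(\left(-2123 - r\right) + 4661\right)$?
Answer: $16010400$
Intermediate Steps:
$r = -262$ ($r = 314 - 576 = -262$)
$\left(1604 + 4114\right) \left(\left(-2123 - r\right) + 4661\right) = \left(1604 + 4114\right) \left(\left(-2123 - -262\right) + 4661\right) = 5718 \left(\left(-2123 + 262\right) + 4661\right) = 5718 \left(-1861 + 4661\right) = 5718 \cdot 2800 = 16010400$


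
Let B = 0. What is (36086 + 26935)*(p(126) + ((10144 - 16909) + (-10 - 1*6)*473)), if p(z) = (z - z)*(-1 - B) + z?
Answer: -895339347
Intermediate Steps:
p(z) = z (p(z) = (z - z)*(-1 - 1*0) + z = 0*(-1 + 0) + z = 0*(-1) + z = 0 + z = z)
(36086 + 26935)*(p(126) + ((10144 - 16909) + (-10 - 1*6)*473)) = (36086 + 26935)*(126 + ((10144 - 16909) + (-10 - 1*6)*473)) = 63021*(126 + (-6765 + (-10 - 6)*473)) = 63021*(126 + (-6765 - 16*473)) = 63021*(126 + (-6765 - 7568)) = 63021*(126 - 14333) = 63021*(-14207) = -895339347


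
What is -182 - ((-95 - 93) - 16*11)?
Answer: 182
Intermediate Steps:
-182 - ((-95 - 93) - 16*11) = -182 - (-188 - 176) = -182 - 1*(-364) = -182 + 364 = 182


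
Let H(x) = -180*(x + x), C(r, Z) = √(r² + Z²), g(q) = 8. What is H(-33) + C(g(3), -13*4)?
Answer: 11880 + 4*√173 ≈ 11933.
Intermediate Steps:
C(r, Z) = √(Z² + r²)
H(x) = -360*x
H(-33) + C(g(3), -13*4) = -360*(-33) + √((-13*4)² + 8²) = 11880 + √((-52)² + 64) = 11880 + √(2704 + 64) = 11880 + √2768 = 11880 + 4*√173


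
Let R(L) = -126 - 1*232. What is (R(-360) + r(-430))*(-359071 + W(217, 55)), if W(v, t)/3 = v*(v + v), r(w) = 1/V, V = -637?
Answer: 17454033239/637 ≈ 2.7400e+7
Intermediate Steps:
R(L) = -358 (R(L) = -126 - 232 = -358)
r(w) = -1/637 (r(w) = 1/(-637) = -1/637)
W(v, t) = 6*v² (W(v, t) = 3*(v*(v + v)) = 3*(v*(2*v)) = 3*(2*v²) = 6*v²)
(R(-360) + r(-430))*(-359071 + W(217, 55)) = (-358 - 1/637)*(-359071 + 6*217²) = -228047*(-359071 + 6*47089)/637 = -228047*(-359071 + 282534)/637 = -228047/637*(-76537) = 17454033239/637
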